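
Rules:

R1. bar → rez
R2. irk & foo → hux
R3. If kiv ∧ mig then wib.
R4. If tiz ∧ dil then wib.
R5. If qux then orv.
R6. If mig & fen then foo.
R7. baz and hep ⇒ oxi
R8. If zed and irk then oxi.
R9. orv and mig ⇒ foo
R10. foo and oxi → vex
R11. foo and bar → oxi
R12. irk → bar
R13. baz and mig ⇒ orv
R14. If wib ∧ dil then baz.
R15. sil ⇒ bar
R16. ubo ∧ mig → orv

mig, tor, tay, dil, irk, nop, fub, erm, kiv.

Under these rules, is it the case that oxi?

Yes

wib  (by R3: kiv, mig)
bar  (by R12: irk)
baz  (by R14: wib, dil)
orv  (by R13: baz, mig)
foo  (by R9: orv, mig)
oxi  (by R11: foo, bar)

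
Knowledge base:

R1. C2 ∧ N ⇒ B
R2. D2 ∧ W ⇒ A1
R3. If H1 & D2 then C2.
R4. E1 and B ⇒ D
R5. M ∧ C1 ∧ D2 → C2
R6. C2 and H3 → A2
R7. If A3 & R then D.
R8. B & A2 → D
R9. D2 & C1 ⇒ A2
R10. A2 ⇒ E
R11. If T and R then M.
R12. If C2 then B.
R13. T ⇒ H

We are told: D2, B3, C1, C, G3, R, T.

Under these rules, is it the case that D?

A2  (by R9: D2, C1)
M  (by R11: T, R)
C2  (by R5: M, C1, D2)
B  (by R12: C2)
D  (by R8: B, A2)

Yes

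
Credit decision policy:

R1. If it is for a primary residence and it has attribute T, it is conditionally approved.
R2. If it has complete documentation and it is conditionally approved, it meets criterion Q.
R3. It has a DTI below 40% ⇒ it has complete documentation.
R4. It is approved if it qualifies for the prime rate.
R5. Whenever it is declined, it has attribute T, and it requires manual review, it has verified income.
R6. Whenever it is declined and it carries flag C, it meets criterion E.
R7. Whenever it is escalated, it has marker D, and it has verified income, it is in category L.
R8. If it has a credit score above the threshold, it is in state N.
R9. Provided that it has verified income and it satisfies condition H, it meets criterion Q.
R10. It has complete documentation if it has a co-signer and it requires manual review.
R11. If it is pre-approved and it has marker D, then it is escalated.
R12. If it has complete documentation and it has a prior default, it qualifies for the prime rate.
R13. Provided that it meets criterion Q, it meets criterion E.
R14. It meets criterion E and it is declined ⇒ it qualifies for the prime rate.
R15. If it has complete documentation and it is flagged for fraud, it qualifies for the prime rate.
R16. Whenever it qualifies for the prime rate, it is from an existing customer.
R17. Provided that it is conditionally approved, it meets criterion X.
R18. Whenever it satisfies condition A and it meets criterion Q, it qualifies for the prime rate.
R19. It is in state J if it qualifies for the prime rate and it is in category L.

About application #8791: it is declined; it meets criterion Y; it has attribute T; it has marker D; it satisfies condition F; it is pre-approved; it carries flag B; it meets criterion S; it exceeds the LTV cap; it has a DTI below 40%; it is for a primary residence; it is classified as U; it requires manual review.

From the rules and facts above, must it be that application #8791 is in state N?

No

Forward chaining from the given facts derives: is conditionally approved, has complete documentation, has verified income, is escalated, meets criterion X, meets criterion Q, is in category L, meets criterion E, qualifies for the prime rate, is from an existing customer, is in state J, is approved.
The only rule concluding "it is in state N" is R8, which needs "it has a credit score above the threshold"; that is never established.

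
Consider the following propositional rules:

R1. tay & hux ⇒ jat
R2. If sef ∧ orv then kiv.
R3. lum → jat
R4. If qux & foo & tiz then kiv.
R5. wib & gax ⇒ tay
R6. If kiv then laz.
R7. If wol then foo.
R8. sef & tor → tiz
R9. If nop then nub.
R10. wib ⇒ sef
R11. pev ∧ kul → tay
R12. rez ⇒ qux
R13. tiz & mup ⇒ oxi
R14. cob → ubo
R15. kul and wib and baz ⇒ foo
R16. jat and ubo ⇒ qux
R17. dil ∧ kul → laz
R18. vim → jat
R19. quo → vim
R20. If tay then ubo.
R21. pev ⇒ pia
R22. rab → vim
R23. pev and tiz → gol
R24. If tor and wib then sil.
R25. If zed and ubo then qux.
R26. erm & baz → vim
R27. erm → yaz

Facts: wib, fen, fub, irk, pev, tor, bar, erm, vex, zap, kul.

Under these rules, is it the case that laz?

Forward chaining from the given facts derives: sef, tay, ubo, pia, sil, yaz, tiz, gol.
Rules concluding laz: R6 needs kiv; R17 needs dil — none of these are established.

No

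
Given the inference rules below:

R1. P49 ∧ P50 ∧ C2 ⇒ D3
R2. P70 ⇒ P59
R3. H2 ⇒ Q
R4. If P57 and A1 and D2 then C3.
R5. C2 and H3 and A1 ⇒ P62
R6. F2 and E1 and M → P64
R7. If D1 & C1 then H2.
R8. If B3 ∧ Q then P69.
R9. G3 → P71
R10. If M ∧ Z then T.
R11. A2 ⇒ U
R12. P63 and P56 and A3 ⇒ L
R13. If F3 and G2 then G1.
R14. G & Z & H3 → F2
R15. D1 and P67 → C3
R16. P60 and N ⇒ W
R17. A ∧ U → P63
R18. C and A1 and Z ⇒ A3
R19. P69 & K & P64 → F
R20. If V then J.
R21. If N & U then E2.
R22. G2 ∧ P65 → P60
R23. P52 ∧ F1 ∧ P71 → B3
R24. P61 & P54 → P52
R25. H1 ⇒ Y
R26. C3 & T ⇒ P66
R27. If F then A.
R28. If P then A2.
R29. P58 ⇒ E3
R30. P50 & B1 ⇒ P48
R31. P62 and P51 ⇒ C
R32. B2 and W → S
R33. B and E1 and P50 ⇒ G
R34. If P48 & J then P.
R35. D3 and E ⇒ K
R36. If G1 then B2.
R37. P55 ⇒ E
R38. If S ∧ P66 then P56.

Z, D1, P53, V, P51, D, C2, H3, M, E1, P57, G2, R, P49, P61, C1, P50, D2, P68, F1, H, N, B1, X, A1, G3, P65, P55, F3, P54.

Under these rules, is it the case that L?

Forward chaining from the given facts derives: D3, C3, P62, H2, P71, T, G1, J, P60, P52, P66, P48, C, P, B2, E, Q, W, A3, B3, A2, S, K, P56, P69, U, E2.
The only rule concluding L is R12, which needs P63; that is never established.

No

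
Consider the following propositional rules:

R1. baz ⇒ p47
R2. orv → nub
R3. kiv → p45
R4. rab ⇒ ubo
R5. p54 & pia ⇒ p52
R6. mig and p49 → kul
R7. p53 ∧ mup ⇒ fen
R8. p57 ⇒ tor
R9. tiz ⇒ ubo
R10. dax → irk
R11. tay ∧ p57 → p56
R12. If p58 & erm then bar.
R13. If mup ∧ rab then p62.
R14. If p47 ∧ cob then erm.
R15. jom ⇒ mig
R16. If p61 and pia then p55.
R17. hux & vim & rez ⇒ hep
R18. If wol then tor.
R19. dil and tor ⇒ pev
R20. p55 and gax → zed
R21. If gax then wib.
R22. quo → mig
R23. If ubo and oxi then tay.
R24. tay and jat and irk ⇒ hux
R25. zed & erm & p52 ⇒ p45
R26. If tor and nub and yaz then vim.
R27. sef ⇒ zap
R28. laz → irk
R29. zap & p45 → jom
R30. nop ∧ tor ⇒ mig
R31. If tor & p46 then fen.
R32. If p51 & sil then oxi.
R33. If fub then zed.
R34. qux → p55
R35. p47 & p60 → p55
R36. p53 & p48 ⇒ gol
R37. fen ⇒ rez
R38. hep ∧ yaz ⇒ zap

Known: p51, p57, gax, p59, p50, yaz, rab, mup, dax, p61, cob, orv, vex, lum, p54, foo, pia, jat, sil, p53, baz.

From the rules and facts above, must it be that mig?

p47  (by R1: baz)
nub  (by R2: orv)
ubo  (by R4: rab)
p52  (by R5: p54, pia)
fen  (by R7: p53, mup)
tor  (by R8: p57)
irk  (by R10: dax)
erm  (by R14: p47, cob)
p55  (by R16: p61, pia)
zed  (by R20: p55, gax)
p45  (by R25: zed, erm, p52)
vim  (by R26: tor, nub, yaz)
oxi  (by R32: p51, sil)
rez  (by R37: fen)
tay  (by R23: ubo, oxi)
hux  (by R24: tay, jat, irk)
hep  (by R17: hux, vim, rez)
zap  (by R38: hep, yaz)
jom  (by R29: zap, p45)
mig  (by R15: jom)

Yes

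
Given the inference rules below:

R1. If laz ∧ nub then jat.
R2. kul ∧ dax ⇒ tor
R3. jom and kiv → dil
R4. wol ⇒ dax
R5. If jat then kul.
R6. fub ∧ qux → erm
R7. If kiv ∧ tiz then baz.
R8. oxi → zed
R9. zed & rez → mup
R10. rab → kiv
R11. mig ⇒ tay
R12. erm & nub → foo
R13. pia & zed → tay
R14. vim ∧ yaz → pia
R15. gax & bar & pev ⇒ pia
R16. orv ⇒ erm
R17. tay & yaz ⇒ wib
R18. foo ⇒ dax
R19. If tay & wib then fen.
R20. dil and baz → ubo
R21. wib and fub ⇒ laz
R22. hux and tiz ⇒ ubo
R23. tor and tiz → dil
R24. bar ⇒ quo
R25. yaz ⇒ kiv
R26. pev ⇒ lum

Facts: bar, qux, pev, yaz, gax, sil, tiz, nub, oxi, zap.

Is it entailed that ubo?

No

Forward chaining from the given facts derives: zed, pia, quo, kiv, lum, baz, tay, wib, fen.
Rules concluding ubo: R20 needs dil; R22 needs hux — none of these are established.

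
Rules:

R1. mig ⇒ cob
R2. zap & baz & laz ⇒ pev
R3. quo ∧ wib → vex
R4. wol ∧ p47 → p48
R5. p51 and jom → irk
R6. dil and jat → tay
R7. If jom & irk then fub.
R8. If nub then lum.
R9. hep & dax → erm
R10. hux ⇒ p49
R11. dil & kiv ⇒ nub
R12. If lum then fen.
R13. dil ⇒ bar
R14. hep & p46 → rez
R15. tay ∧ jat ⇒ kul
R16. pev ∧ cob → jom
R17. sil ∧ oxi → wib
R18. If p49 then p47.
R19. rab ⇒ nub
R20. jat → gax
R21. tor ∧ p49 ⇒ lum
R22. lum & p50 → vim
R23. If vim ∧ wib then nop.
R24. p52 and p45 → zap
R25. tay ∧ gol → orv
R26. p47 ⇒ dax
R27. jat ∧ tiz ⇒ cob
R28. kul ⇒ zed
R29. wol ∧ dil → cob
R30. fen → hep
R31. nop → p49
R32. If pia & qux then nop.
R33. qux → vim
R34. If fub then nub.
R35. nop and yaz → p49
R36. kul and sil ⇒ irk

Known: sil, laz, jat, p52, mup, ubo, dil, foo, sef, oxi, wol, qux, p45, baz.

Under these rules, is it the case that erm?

Yes

tay  (by R6: dil, jat)
kul  (by R15: tay, jat)
wib  (by R17: sil, oxi)
zap  (by R24: p52, p45)
cob  (by R29: wol, dil)
vim  (by R33: qux)
irk  (by R36: kul, sil)
pev  (by R2: zap, baz, laz)
jom  (by R16: pev, cob)
nop  (by R23: vim, wib)
p49  (by R31: nop)
fub  (by R7: jom, irk)
p47  (by R18: p49)
dax  (by R26: p47)
nub  (by R34: fub)
lum  (by R8: nub)
fen  (by R12: lum)
hep  (by R30: fen)
erm  (by R9: hep, dax)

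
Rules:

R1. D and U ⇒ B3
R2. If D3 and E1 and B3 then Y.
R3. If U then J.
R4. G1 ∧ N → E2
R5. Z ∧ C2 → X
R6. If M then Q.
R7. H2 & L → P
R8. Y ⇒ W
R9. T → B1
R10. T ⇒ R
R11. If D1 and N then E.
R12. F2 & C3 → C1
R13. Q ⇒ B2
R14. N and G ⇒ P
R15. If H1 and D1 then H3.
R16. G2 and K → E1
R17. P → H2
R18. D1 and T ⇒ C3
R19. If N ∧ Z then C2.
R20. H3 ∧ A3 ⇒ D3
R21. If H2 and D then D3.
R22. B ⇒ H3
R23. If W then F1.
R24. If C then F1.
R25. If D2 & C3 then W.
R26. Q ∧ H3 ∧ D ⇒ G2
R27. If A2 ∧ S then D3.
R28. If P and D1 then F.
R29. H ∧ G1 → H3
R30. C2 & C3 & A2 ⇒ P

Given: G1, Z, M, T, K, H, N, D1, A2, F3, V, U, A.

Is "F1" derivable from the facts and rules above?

Forward chaining from the given facts derives: J, E2, Q, B1, R, E, B2, C3, C2, H3, P, X, H2, F.
Rules concluding F1: R23 needs W; R24 needs C — none of these are established.

No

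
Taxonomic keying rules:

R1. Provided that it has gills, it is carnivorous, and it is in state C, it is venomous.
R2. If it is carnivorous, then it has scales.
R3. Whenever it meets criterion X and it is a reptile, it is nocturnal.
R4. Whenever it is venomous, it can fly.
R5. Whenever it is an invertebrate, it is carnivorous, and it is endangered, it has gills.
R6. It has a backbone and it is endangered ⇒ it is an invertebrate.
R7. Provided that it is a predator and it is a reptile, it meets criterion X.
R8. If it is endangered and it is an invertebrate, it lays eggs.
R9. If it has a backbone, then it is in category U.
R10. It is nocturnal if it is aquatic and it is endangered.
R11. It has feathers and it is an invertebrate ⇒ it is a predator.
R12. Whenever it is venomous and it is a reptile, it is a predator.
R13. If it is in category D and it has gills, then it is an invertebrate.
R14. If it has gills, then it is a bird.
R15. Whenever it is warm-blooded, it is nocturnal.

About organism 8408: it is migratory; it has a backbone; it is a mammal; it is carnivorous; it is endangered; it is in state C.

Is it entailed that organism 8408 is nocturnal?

Forward chaining from the given facts derives: has scales, is an invertebrate, lays eggs, is in category U, has gills, is a bird, is venomous, can fly.
Rules concluding "it is nocturnal": R3 needs "it meets criterion X"; R10 needs "it is aquatic"; R15 needs "it is warm-blooded" — none of these are established.

No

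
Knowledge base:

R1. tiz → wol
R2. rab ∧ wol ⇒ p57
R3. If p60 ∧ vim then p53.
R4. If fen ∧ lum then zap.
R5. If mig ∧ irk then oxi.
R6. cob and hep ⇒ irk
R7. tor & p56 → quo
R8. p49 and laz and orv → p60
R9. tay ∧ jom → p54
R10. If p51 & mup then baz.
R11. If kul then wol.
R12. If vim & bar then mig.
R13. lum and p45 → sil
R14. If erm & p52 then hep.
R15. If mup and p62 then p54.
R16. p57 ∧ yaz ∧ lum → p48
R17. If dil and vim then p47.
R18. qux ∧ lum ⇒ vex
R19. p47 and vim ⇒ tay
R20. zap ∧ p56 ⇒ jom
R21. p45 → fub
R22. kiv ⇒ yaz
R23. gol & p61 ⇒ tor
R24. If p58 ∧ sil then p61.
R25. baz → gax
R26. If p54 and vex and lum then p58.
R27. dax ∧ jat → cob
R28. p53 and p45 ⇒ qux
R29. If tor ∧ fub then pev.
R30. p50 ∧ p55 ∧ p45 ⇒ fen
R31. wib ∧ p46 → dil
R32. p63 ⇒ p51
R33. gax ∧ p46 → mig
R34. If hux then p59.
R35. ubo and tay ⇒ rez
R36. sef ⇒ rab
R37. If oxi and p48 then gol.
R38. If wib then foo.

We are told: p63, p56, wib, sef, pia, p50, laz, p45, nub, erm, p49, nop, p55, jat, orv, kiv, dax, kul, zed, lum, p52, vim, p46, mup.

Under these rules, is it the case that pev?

Yes

p60  (by R8: p49, laz, orv)
wol  (by R11: kul)
sil  (by R13: lum, p45)
hep  (by R14: erm, p52)
fub  (by R21: p45)
yaz  (by R22: kiv)
cob  (by R27: dax, jat)
fen  (by R30: p50, p55, p45)
dil  (by R31: wib, p46)
p51  (by R32: p63)
rab  (by R36: sef)
p57  (by R2: rab, wol)
p53  (by R3: p60, vim)
zap  (by R4: fen, lum)
irk  (by R6: cob, hep)
baz  (by R10: p51, mup)
p48  (by R16: p57, yaz, lum)
p47  (by R17: dil, vim)
tay  (by R19: p47, vim)
jom  (by R20: zap, p56)
gax  (by R25: baz)
qux  (by R28: p53, p45)
mig  (by R33: gax, p46)
oxi  (by R5: mig, irk)
p54  (by R9: tay, jom)
vex  (by R18: qux, lum)
p58  (by R26: p54, vex, lum)
gol  (by R37: oxi, p48)
p61  (by R24: p58, sil)
tor  (by R23: gol, p61)
pev  (by R29: tor, fub)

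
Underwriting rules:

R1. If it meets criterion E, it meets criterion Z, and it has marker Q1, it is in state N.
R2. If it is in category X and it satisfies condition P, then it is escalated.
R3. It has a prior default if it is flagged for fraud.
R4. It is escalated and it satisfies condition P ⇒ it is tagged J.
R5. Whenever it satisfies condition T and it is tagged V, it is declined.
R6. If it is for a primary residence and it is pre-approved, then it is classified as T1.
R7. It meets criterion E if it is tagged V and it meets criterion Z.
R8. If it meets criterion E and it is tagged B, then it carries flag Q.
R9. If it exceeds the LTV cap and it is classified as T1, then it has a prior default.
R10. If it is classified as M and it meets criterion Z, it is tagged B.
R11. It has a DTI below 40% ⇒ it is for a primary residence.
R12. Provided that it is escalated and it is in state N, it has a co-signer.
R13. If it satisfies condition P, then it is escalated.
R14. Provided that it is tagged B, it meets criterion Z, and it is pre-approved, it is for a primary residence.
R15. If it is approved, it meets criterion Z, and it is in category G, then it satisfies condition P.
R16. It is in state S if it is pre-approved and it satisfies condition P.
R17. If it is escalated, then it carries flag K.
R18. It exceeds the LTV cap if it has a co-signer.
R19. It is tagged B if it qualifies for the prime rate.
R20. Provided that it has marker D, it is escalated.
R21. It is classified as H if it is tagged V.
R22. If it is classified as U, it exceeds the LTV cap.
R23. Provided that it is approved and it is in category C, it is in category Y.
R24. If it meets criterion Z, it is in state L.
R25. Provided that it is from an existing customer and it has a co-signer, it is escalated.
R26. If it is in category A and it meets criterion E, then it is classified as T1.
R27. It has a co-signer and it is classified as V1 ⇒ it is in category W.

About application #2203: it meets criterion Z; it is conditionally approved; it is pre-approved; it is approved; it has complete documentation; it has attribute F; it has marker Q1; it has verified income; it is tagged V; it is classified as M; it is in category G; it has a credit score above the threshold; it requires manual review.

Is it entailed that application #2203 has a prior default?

Yes

By R7 (it is tagged V, it meets criterion Z): it meets criterion E.
By R10 (it is classified as M, it meets criterion Z): it is tagged B.
By R14 (it is tagged B, it meets criterion Z, it is pre-approved): it is for a primary residence.
By R15 (it is approved, it meets criterion Z, it is in category G): it satisfies condition P.
By R1 (it meets criterion E, it meets criterion Z, it has marker Q1): it is in state N.
By R6 (it is for a primary residence, it is pre-approved): it is classified as T1.
By R13 (it satisfies condition P): it is escalated.
By R12 (it is escalated, it is in state N): it has a co-signer.
By R18 (it has a co-signer): it exceeds the LTV cap.
By R9 (it exceeds the LTV cap, it is classified as T1): it has a prior default.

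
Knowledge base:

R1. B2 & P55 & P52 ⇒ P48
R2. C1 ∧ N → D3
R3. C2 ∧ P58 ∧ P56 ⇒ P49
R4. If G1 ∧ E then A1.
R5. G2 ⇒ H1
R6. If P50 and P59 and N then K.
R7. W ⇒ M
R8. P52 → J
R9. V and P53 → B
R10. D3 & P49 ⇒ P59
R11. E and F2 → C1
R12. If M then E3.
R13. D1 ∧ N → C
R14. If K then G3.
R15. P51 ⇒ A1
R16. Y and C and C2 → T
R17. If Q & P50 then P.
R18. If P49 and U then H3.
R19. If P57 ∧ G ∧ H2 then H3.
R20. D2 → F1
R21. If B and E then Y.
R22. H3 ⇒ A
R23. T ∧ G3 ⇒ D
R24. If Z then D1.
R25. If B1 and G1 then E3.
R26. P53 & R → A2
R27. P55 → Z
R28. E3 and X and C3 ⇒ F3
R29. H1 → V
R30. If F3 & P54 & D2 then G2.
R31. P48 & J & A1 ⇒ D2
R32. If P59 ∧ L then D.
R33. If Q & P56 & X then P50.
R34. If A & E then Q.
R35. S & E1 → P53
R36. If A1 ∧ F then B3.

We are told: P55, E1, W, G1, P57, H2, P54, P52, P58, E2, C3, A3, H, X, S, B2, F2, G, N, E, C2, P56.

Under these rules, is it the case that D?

P48  (by R1: B2, P55, P52)
P49  (by R3: C2, P58, P56)
A1  (by R4: G1, E)
M  (by R7: W)
J  (by R8: P52)
C1  (by R11: E, F2)
E3  (by R12: M)
H3  (by R19: P57, G, H2)
A  (by R22: H3)
Z  (by R27: P55)
F3  (by R28: E3, X, C3)
D2  (by R31: P48, J, A1)
Q  (by R34: A, E)
P53  (by R35: S, E1)
D3  (by R2: C1, N)
P59  (by R10: D3, P49)
D1  (by R24: Z)
G2  (by R30: F3, P54, D2)
P50  (by R33: Q, P56, X)
H1  (by R5: G2)
K  (by R6: P50, P59, N)
C  (by R13: D1, N)
G3  (by R14: K)
V  (by R29: H1)
B  (by R9: V, P53)
Y  (by R21: B, E)
T  (by R16: Y, C, C2)
D  (by R23: T, G3)

Yes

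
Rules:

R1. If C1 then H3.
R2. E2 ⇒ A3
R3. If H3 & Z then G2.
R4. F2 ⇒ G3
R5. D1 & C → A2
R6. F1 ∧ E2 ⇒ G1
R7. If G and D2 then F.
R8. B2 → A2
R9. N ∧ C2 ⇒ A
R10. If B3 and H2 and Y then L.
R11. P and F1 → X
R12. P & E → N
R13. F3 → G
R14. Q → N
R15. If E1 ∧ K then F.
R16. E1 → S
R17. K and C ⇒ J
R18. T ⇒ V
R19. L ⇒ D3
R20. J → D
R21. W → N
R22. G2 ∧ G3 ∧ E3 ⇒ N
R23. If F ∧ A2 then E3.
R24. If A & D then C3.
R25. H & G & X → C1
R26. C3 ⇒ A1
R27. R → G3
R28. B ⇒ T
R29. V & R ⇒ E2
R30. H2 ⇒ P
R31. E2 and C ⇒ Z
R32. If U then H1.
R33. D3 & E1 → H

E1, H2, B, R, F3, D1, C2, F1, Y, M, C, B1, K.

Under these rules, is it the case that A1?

No

Forward chaining from the given facts derives: A2, G, F, S, J, D, E3, G3, T, P, X, V, E2, Z, A3, G1.
The only rule concluding A1 is R26, which needs C3; that is never established.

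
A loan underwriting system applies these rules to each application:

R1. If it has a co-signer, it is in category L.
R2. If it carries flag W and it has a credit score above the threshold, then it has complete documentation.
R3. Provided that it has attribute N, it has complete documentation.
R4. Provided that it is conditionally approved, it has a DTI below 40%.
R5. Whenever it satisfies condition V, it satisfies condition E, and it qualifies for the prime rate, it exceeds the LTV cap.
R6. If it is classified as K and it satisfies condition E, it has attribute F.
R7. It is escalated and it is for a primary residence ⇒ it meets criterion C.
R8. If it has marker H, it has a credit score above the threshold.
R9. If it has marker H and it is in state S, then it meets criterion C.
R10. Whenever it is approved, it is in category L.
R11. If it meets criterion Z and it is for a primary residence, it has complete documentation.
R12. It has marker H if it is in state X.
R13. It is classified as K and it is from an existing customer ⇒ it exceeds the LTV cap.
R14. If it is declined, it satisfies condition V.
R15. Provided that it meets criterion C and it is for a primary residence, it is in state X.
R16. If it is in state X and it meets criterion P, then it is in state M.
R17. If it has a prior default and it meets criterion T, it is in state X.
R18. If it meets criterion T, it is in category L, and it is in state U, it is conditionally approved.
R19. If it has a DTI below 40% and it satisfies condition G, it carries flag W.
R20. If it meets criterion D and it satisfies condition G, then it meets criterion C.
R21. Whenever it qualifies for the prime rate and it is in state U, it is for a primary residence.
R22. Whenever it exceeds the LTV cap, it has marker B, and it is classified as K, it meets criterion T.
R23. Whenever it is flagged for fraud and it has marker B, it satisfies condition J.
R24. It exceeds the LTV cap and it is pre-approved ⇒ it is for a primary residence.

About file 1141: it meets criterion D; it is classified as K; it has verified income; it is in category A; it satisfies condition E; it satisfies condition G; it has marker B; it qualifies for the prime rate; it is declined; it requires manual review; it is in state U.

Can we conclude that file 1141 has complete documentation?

No

Forward chaining from the given facts derives: has attribute F, satisfies condition V, meets criterion C, is for a primary residence, exceeds the LTV cap, is in state X, meets criterion T, has marker H, has a credit score above the threshold.
Rules concluding "it has complete documentation": R2 needs "it carries flag W"; R3 needs "it has attribute N"; R11 needs "it meets criterion Z" — none of these are established.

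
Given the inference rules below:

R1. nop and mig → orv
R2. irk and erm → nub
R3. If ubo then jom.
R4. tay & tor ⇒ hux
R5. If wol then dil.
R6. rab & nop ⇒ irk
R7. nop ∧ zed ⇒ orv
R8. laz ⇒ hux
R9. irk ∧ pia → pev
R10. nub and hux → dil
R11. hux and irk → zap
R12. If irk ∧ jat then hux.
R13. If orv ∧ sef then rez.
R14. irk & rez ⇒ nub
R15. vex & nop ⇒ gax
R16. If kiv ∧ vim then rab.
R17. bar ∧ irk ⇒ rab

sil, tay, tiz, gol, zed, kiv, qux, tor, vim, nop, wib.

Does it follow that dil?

No

Forward chaining from the given facts derives: hux, orv, rab, irk, zap.
Rules concluding dil: R5 needs wol; R10 needs nub — none of these are established.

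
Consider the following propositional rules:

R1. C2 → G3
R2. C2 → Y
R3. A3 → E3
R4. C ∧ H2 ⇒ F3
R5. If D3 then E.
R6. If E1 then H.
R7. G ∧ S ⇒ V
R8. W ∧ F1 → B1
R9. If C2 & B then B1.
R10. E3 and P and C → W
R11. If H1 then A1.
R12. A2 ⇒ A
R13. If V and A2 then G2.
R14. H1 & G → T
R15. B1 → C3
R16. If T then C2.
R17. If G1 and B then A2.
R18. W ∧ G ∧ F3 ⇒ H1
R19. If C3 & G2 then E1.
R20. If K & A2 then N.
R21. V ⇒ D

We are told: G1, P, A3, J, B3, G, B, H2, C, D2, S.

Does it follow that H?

E3  (by R3: A3)
F3  (by R4: C, H2)
V  (by R7: G, S)
W  (by R10: E3, P, C)
A2  (by R17: G1, B)
H1  (by R18: W, G, F3)
G2  (by R13: V, A2)
T  (by R14: H1, G)
C2  (by R16: T)
B1  (by R9: C2, B)
C3  (by R15: B1)
E1  (by R19: C3, G2)
H  (by R6: E1)

Yes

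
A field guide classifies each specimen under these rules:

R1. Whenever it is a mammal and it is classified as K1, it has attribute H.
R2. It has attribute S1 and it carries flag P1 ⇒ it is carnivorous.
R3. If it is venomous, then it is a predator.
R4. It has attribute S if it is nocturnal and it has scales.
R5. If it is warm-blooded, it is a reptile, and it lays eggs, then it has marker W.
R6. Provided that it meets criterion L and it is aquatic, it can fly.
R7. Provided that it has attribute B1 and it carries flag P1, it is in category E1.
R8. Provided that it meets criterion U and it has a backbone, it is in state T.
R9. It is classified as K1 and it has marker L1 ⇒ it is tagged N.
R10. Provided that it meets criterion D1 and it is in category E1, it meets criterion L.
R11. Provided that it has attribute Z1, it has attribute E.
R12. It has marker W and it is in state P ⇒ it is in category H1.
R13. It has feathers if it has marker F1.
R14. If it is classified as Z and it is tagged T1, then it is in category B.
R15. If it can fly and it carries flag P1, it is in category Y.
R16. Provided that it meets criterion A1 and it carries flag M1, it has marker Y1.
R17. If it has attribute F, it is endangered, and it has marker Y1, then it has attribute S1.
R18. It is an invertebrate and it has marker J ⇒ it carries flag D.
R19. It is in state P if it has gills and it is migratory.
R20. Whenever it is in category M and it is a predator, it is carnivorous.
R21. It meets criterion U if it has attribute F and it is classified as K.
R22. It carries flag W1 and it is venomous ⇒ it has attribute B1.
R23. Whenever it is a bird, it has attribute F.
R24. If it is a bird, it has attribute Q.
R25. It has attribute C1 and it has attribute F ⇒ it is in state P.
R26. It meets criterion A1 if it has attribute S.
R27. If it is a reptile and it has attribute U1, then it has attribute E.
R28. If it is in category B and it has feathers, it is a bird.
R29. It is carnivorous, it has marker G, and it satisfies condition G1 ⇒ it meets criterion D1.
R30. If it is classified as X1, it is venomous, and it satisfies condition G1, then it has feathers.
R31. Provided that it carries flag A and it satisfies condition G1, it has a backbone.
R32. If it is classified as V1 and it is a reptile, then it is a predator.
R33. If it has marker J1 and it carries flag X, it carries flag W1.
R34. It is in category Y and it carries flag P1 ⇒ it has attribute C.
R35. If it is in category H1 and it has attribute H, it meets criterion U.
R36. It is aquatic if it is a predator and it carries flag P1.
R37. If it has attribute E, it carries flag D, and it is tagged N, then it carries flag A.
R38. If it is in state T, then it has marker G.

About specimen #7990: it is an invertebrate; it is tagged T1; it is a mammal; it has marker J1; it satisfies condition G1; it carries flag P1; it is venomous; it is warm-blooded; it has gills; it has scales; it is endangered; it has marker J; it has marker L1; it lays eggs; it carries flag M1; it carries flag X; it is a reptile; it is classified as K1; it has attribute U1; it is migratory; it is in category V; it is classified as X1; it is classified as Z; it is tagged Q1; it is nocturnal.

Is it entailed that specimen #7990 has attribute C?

Yes

By R1 (it is a mammal, it is classified as K1): it has attribute H.
By R3 (it is venomous): it is a predator.
By R4 (it is nocturnal, it has scales): it has attribute S.
By R5 (it is warm-blooded, it is a reptile, it lays eggs): it has marker W.
By R9 (it is classified as K1, it has marker L1): it is tagged N.
By R14 (it is classified as Z, it is tagged T1): it is in category B.
By R18 (it is an invertebrate, it has marker J): it carries flag D.
By R19 (it has gills, it is migratory): it is in state P.
By R26 (it has attribute S): it meets criterion A1.
By R27 (it is a reptile, it has attribute U1): it has attribute E.
By R30 (it is classified as X1, it is venomous, it satisfies condition G1): it has feathers.
By R33 (it has marker J1, it carries flag X): it carries flag W1.
By R36 (it is a predator, it carries flag P1): it is aquatic.
By R37 (it has attribute E, it carries flag D, it is tagged N): it carries flag A.
By R12 (it has marker W, it is in state P): it is in category H1.
By R16 (it meets criterion A1, it carries flag M1): it has marker Y1.
By R22 (it carries flag W1, it is venomous): it has attribute B1.
By R28 (it is in category B, it has feathers): it is a bird.
By R31 (it carries flag A, it satisfies condition G1): it has a backbone.
By R35 (it is in category H1, it has attribute H): it meets criterion U.
By R7 (it has attribute B1, it carries flag P1): it is in category E1.
By R8 (it meets criterion U, it has a backbone): it is in state T.
By R23 (it is a bird): it has attribute F.
By R38 (it is in state T): it has marker G.
By R17 (it has attribute F, it is endangered, it has marker Y1): it has attribute S1.
By R2 (it has attribute S1, it carries flag P1): it is carnivorous.
By R29 (it is carnivorous, it has marker G, it satisfies condition G1): it meets criterion D1.
By R10 (it meets criterion D1, it is in category E1): it meets criterion L.
By R6 (it meets criterion L, it is aquatic): it can fly.
By R15 (it can fly, it carries flag P1): it is in category Y.
By R34 (it is in category Y, it carries flag P1): it has attribute C.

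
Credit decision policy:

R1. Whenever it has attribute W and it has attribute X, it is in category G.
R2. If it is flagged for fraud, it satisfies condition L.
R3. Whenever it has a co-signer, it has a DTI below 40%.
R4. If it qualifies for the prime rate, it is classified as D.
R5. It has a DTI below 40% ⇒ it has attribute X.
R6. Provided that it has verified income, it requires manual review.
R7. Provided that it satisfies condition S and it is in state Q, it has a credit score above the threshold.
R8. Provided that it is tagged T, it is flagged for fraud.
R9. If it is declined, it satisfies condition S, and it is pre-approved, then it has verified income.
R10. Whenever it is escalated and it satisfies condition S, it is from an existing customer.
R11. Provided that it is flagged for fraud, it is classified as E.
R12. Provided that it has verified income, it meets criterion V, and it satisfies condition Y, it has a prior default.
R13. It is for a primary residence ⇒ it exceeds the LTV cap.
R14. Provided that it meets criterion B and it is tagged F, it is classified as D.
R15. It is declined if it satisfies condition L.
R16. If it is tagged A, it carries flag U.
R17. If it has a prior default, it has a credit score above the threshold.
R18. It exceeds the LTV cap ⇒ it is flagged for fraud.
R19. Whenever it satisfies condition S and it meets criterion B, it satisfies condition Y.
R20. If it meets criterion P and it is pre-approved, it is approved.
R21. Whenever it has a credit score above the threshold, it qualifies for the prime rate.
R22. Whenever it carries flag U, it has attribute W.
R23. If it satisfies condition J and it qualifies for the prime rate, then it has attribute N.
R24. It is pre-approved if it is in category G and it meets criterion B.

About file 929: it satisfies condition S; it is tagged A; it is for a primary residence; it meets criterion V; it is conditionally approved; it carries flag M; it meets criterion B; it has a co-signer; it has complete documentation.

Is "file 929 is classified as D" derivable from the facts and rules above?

Yes

By R3 (it has a co-signer): it has a DTI below 40%.
By R5 (it has a DTI below 40%): it has attribute X.
By R13 (it is for a primary residence): it exceeds the LTV cap.
By R16 (it is tagged A): it carries flag U.
By R18 (it exceeds the LTV cap): it is flagged for fraud.
By R19 (it satisfies condition S, it meets criterion B): it satisfies condition Y.
By R22 (it carries flag U): it has attribute W.
By R1 (it has attribute W, it has attribute X): it is in category G.
By R2 (it is flagged for fraud): it satisfies condition L.
By R15 (it satisfies condition L): it is declined.
By R24 (it is in category G, it meets criterion B): it is pre-approved.
By R9 (it is declined, it satisfies condition S, it is pre-approved): it has verified income.
By R12 (it has verified income, it meets criterion V, it satisfies condition Y): it has a prior default.
By R17 (it has a prior default): it has a credit score above the threshold.
By R21 (it has a credit score above the threshold): it qualifies for the prime rate.
By R4 (it qualifies for the prime rate): it is classified as D.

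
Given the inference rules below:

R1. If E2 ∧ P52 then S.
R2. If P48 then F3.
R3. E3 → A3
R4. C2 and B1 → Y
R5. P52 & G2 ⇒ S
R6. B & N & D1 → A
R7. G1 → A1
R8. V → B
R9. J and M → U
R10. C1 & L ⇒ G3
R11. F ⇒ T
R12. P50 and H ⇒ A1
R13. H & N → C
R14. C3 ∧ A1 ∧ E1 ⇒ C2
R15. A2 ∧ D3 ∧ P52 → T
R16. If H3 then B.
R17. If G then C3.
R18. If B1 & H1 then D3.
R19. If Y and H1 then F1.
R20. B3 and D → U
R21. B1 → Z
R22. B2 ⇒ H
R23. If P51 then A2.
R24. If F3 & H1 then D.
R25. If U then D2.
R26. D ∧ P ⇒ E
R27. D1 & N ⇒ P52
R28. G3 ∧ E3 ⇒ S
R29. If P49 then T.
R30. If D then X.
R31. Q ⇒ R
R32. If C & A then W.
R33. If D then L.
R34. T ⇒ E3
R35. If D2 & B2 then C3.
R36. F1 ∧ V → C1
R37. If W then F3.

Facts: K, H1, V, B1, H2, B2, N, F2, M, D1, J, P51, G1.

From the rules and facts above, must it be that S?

Forward chaining from the given facts derives: A1, B, U, D3, Z, H, A2, D2, P52, C3, A, C, T, W, E3, F3, A3, D, X, L.
Rules concluding S: R1 needs E2; R5 needs G2; R28 needs G3 — none of these are established.

No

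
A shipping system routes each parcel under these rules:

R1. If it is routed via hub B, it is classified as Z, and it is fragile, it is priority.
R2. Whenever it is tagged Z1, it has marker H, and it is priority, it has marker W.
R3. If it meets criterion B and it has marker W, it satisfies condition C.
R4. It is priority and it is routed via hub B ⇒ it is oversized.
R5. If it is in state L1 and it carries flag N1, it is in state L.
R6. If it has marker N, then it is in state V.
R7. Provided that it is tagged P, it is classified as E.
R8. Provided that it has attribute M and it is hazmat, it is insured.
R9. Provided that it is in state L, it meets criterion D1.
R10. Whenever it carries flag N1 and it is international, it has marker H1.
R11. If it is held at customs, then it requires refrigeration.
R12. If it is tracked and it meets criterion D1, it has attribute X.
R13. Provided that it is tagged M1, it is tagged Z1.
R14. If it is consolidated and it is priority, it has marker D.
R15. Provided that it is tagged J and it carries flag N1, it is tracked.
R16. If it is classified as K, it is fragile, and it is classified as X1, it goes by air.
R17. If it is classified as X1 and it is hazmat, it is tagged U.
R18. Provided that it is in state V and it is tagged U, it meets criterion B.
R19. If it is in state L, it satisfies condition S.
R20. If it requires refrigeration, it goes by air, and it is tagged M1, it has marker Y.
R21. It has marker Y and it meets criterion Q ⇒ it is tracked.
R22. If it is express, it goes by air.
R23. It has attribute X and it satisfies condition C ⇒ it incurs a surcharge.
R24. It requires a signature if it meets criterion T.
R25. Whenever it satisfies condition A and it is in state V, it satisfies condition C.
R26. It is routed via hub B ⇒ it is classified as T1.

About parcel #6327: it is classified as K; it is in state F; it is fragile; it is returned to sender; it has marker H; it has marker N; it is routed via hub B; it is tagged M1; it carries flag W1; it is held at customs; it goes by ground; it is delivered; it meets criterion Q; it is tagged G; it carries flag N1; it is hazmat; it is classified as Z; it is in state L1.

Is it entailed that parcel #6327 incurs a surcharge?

No

Forward chaining from the given facts derives: is priority, is oversized, is in state L, is in state V, meets criterion D1, requires refrigeration, is tagged Z1, satisfies condition S, is classified as T1, has marker W.
The only rule concluding "it incurs a surcharge" is R23, which needs "it has attribute X"; that is never established.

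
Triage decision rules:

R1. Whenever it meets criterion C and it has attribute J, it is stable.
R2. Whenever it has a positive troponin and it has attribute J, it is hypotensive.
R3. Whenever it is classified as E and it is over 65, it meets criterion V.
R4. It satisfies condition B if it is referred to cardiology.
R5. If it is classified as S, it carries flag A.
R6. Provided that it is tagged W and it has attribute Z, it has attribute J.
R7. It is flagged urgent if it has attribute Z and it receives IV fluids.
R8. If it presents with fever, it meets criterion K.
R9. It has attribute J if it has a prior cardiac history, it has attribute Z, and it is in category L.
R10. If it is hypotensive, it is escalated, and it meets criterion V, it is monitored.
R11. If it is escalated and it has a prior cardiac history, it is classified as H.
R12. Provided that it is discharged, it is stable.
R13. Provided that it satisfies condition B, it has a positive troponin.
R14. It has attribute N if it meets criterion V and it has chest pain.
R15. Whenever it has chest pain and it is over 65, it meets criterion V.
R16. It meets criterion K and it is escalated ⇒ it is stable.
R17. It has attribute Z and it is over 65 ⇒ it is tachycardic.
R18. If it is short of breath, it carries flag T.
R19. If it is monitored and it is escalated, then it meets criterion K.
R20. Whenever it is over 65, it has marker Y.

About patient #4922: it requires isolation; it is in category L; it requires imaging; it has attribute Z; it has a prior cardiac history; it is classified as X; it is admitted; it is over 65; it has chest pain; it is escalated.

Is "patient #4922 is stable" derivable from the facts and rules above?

No

Forward chaining from the given facts derives: has attribute J, is classified as H, meets criterion V, is tachycardic, has marker Y, has attribute N.
Rules concluding "it is stable": R1 needs "it meets criterion C"; R12 needs "it is discharged"; R16 needs "it meets criterion K" — none of these are established.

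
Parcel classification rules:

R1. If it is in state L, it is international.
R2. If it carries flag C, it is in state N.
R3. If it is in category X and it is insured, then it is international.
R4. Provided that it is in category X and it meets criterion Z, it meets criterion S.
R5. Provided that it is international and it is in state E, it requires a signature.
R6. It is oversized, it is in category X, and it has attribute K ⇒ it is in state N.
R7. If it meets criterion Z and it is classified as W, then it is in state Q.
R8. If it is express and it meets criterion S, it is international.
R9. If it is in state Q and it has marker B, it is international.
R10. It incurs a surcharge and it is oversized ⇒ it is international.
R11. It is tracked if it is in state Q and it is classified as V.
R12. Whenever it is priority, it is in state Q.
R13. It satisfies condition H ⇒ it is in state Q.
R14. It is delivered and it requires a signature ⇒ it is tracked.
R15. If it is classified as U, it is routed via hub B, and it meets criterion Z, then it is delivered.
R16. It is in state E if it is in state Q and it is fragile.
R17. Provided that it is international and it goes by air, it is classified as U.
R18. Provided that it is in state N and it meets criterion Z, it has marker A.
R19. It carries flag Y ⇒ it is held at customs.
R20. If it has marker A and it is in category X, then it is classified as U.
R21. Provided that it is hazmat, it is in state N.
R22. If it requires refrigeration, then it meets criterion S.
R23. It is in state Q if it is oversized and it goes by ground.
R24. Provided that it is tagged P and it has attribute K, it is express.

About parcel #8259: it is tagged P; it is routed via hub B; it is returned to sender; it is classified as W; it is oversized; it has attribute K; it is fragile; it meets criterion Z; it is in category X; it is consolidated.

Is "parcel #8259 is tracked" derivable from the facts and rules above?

By R4 (it is in category X, it meets criterion Z): it meets criterion S.
By R6 (it is oversized, it is in category X, it has attribute K): it is in state N.
By R7 (it meets criterion Z, it is classified as W): it is in state Q.
By R16 (it is in state Q, it is fragile): it is in state E.
By R18 (it is in state N, it meets criterion Z): it has marker A.
By R20 (it has marker A, it is in category X): it is classified as U.
By R24 (it is tagged P, it has attribute K): it is express.
By R8 (it is express, it meets criterion S): it is international.
By R15 (it is classified as U, it is routed via hub B, it meets criterion Z): it is delivered.
By R5 (it is international, it is in state E): it requires a signature.
By R14 (it is delivered, it requires a signature): it is tracked.

Yes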